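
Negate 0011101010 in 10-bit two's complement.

Original: 0011101010
Step 1 - Invert all bits: 1100010101
Step 2 - Add 1: 1100010110
Verification: 0011101010 + 1100010110 = 10000000000; discarding the end carry (carry out of the top bit) leaves the 10-bit value 0000000000, as required for x + (-x)



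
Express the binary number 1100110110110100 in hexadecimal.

Group into 4-bit nibbles from right:
  1100 = C
  1101 = D
  1011 = B
  0100 = 4
Result: CDB4



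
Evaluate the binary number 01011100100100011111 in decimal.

Sum of powers of 2 for each 1-bit:
2^0 + 2^1 + 2^2 + 2^3 + 2^4 + 2^8 + 2^11 + 2^14 + 2^15 + 2^16 + 2^18
= 1 + 2 + 4 + 8 + 16 + 256 + 2048 + 16384 + 32768 + 65536 + 262144
= 379167



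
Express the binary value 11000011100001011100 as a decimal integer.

Sum of powers of 2 for each 1-bit:
2^2 + 2^3 + 2^4 + 2^6 + 2^11 + 2^12 + 2^13 + 2^18 + 2^19
= 4 + 8 + 16 + 64 + 2048 + 4096 + 8192 + 262144 + 524288
= 800860



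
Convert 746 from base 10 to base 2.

Using repeated division by 2:
746 ÷ 2 = 373 remainder 0
373 ÷ 2 = 186 remainder 1
186 ÷ 2 = 93 remainder 0
93 ÷ 2 = 46 remainder 1
46 ÷ 2 = 23 remainder 0
23 ÷ 2 = 11 remainder 1
11 ÷ 2 = 5 remainder 1
5 ÷ 2 = 2 remainder 1
2 ÷ 2 = 1 remainder 0
1 ÷ 2 = 0 remainder 1
Reading remainders bottom to top: 1011101010



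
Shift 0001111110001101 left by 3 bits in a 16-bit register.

Original: 0001111110001101 (decimal 8077)
Shift left by 3 positions
Append 3 zeros on the right
Result: 1111110001101000 (decimal 64616)
Equivalent: 8077 << 3 = 8077 × 2^3 = 64616



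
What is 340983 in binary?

Using repeated division by 2:
340983 ÷ 2 = 170491 remainder 1
170491 ÷ 2 = 85245 remainder 1
85245 ÷ 2 = 42622 remainder 1
42622 ÷ 2 = 21311 remainder 0
21311 ÷ 2 = 10655 remainder 1
10655 ÷ 2 = 5327 remainder 1
5327 ÷ 2 = 2663 remainder 1
2663 ÷ 2 = 1331 remainder 1
1331 ÷ 2 = 665 remainder 1
665 ÷ 2 = 332 remainder 1
332 ÷ 2 = 166 remainder 0
166 ÷ 2 = 83 remainder 0
83 ÷ 2 = 41 remainder 1
41 ÷ 2 = 20 remainder 1
20 ÷ 2 = 10 remainder 0
10 ÷ 2 = 5 remainder 0
5 ÷ 2 = 2 remainder 1
2 ÷ 2 = 1 remainder 0
1 ÷ 2 = 0 remainder 1
Reading remainders bottom to top: 1010011001111110111



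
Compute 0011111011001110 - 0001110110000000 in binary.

Method 1 - Direct subtraction (column by column from the right: bit − bit − borrow-in; if negative, add 2 and borrow 1 from the next column):
borrow: 0000001000000000
        0011111011001110
-       0001110110000000
------------------------
        0010000101001110

Method 2 - Add two's complement:
Two's complement of 0001110110000000: invert → 1110001001111111, add 1 → 1110001010000000
  0011111011001110
+ 1110001010000000
------------------
 10010000101001110  (end carry out of the top bit = 1)
Discarding the end carry: 0010000101001110
Decimal check:
  0011111011001110 = 8192 + 4096 + 2048 + 1024 + 512 + 128 + 64 + 8 + 4 + 2 = 16078
  0001110110000000 = 4096 + 2048 + 1024 + 256 + 128 = 7552
  16078 - 7552 = 8526, and 0010000101001110 = 8192 + 256 + 64 + 8 + 4 + 2 = 8526 ✓



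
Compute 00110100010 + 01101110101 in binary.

Add column by column from the right: bit + bit + carry-in; write the sum mod 2, carry 1 when the sum is 2 or 3.
carry:  11111000000
        00110100010
+       01101110101
-------------------
       010100010111
(the carry out of the leftmost column, 0, becomes the leading bit)
Decimal check:
  00110100010 = 256 + 128 + 32 + 2 = 418
  01101110101 = 512 + 256 + 64 + 32 + 16 + 4 + 1 = 885
  418 + 885 = 1303, and 010100010111 = 1024 + 256 + 16 + 4 + 2 + 1 = 1303 ✓



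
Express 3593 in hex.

Using repeated division by 16 (digits 10–15 are A–F):
3593 ÷ 16 = 224 remainder 9
224 ÷ 16 = 14 remainder 0
14 ÷ 16 = 0 remainder 14 (E)
Reading remainders bottom to top: E09



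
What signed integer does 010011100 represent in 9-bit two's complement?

Binary: 010011100
Sign bit: 0 (non-negative)
Read directly as an unsigned value:
010011100 = 128 + 16 + 8 + 4 = 156
Value: 156



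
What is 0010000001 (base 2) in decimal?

Sum of powers of 2 for each 1-bit:
2^0 + 2^7
= 1 + 128
= 129



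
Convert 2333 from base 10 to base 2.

Using repeated division by 2:
2333 ÷ 2 = 1166 remainder 1
1166 ÷ 2 = 583 remainder 0
583 ÷ 2 = 291 remainder 1
291 ÷ 2 = 145 remainder 1
145 ÷ 2 = 72 remainder 1
72 ÷ 2 = 36 remainder 0
36 ÷ 2 = 18 remainder 0
18 ÷ 2 = 9 remainder 0
9 ÷ 2 = 4 remainder 1
4 ÷ 2 = 2 remainder 0
2 ÷ 2 = 1 remainder 0
1 ÷ 2 = 0 remainder 1
Reading remainders bottom to top: 100100011101



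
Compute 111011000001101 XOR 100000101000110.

XOR: 1 when bits differ
  111011000001101
^ 100000101000110
-----------------
  011011101001011
Decimal: 30221 ^ 16710 = 14155



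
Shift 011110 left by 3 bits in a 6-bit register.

Original: 011110 (decimal 30)
Shift left by 3 positions
Append 3 zeros on the right and drop the 3 high bits that overflow the 6-bit width
Result: 110000 (decimal 48)
Equivalent: 30 << 3 = 30 × 2^3 = 240, truncated to 6 bits = 48



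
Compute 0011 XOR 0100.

XOR: 1 when bits differ
  0011
^ 0100
------
  0111
Decimal: 3 ^ 4 = 7



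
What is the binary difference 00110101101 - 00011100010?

Method 1 - Direct subtraction (column by column from the right: bit − bit − borrow-in; if negative, add 2 and borrow 1 from the next column):
borrow: 00110000100
        00110101101
-       00011100010
-------------------
        00011001011

Method 2 - Add two's complement:
Two's complement of 00011100010: invert → 11100011101, add 1 → 11100011110
  00110101101
+ 11100011110
-------------
 100011001011  (end carry out of the top bit = 1)
Discarding the end carry: 00011001011
Decimal check:
  00110101101 = 256 + 128 + 32 + 8 + 4 + 1 = 429
  00011100010 = 128 + 64 + 32 + 2 = 226
  429 - 226 = 203, and 00011001011 = 128 + 64 + 8 + 2 + 1 = 203 ✓



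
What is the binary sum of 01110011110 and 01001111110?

Add column by column from the right: bit + bit + carry-in; write the sum mod 2, carry 1 when the sum is 2 or 3.
carry:  11111111100
        01110011110
+       01001111110
-------------------
       011000011100
(the carry out of the leftmost column, 0, becomes the leading bit)
Decimal check:
  01110011110 = 512 + 256 + 128 + 16 + 8 + 4 + 2 = 926
  01001111110 = 512 + 64 + 32 + 16 + 8 + 4 + 2 = 638
  926 + 638 = 1564, and 011000011100 = 1024 + 512 + 16 + 8 + 4 = 1564 ✓



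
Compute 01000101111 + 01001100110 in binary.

Add column by column from the right: bit + bit + carry-in; write the sum mod 2, carry 1 when the sum is 2 or 3.
carry:  10011011100
        01000101111
+       01001100110
-------------------
       010010010101
(the carry out of the leftmost column, 0, becomes the leading bit)
Decimal check:
  01000101111 = 512 + 32 + 8 + 4 + 2 + 1 = 559
  01001100110 = 512 + 64 + 32 + 4 + 2 = 614
  559 + 614 = 1173, and 010010010101 = 1024 + 128 + 16 + 4 + 1 = 1173 ✓



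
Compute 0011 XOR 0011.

XOR: 1 when bits differ
  0011
^ 0011
------
  0000
Decimal: 3 ^ 3 = 0



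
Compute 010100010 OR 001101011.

OR: 1 when either bit is 1
  010100010
| 001101011
-----------
  011101011
Decimal: 162 | 107 = 235



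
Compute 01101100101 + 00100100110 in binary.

Add column by column from the right: bit + bit + carry-in; write the sum mod 2, carry 1 when the sum is 2 or 3.
carry:  11011001000
        01101100101
+       00100100110
-------------------
       010010001011
(the carry out of the leftmost column, 0, becomes the leading bit)
Decimal check:
  01101100101 = 512 + 256 + 64 + 32 + 4 + 1 = 869
  00100100110 = 256 + 32 + 4 + 2 = 294
  869 + 294 = 1163, and 010010001011 = 1024 + 128 + 8 + 2 + 1 = 1163 ✓



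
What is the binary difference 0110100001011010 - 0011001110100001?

Method 1 - Direct subtraction (column by column from the right: bit − bit − borrow-in; if negative, add 2 and borrow 1 from the next column):
borrow: 0110111101000010
        0110100001011010
-       0011001110100001
------------------------
        0011010010111001

Method 2 - Add two's complement:
Two's complement of 0011001110100001: invert → 1100110001011110, add 1 → 1100110001011111
  0110100001011010
+ 1100110001011111
------------------
 10011010010111001  (end carry out of the top bit = 1)
Discarding the end carry: 0011010010111001
Decimal check:
  0110100001011010 = 16384 + 8192 + 2048 + 64 + 16 + 8 + 2 = 26714
  0011001110100001 = 8192 + 4096 + 512 + 256 + 128 + 32 + 1 = 13217
  26714 - 13217 = 13497, and 0011010010111001 = 8192 + 4096 + 1024 + 128 + 32 + 16 + 8 + 1 = 13497 ✓



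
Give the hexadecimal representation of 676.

Using repeated division by 16 (digits 10–15 are A–F):
676 ÷ 16 = 42 remainder 4
42 ÷ 16 = 2 remainder 10 (A)
2 ÷ 16 = 0 remainder 2
Reading remainders bottom to top: 2A4



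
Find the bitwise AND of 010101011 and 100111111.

AND: 1 only when both bits are 1
  010101011
& 100111111
-----------
  000101011
Decimal: 171 & 319 = 43



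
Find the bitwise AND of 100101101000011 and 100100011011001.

AND: 1 only when both bits are 1
  100101101000011
& 100100011011001
-----------------
  100100001000001
Decimal: 19267 & 18649 = 18497



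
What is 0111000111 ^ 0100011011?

XOR: 1 when bits differ
  0111000111
^ 0100011011
------------
  0011011100
Decimal: 455 ^ 283 = 220



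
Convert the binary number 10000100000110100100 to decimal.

Sum of powers of 2 for each 1-bit:
2^2 + 2^5 + 2^7 + 2^8 + 2^14 + 2^19
= 4 + 32 + 128 + 256 + 16384 + 524288
= 541092



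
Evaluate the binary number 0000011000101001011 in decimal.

Sum of powers of 2 for each 1-bit:
2^0 + 2^1 + 2^3 + 2^6 + 2^8 + 2^12 + 2^13
= 1 + 2 + 8 + 64 + 256 + 4096 + 8192
= 12619



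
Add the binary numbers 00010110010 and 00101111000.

Add column by column from the right: bit + bit + carry-in; write the sum mod 2, carry 1 when the sum is 2 or 3.
carry:  01111100000
        00010110010
+       00101111000
-------------------
       001000101010
(the carry out of the leftmost column, 0, becomes the leading bit)
Decimal check:
  00010110010 = 128 + 32 + 16 + 2 = 178
  00101111000 = 256 + 64 + 32 + 16 + 8 = 376
  178 + 376 = 554, and 001000101010 = 512 + 32 + 8 + 2 = 554 ✓



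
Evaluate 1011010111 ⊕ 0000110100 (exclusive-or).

XOR: 1 when bits differ
  1011010111
^ 0000110100
------------
  1011100011
Decimal: 727 ^ 52 = 739



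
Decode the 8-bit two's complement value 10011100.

Binary: 10011100
Sign bit: 1 (negative)
Invert: 01100011
Add 1:  01100100
Magnitude: 01100100 = 64 + 32 + 4 = 100
Value: -100



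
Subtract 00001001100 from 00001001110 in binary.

Method 1 - Direct subtraction (column by column from the right: bit − bit − borrow-in; if negative, add 2 and borrow 1 from the next column):
borrow: 00000000000
        00001001110
-       00001001100
-------------------
        00000000010

Method 2 - Add two's complement:
Two's complement of 00001001100: invert → 11110110011, add 1 → 11110110100
  00001001110
+ 11110110100
-------------
 100000000010  (end carry out of the top bit = 1)
Discarding the end carry: 00000000010
Decimal check:
  00001001110 = 64 + 8 + 4 + 2 = 78
  00001001100 = 64 + 8 + 4 = 76
  78 - 76 = 2, and 00000000010 = 2 ✓



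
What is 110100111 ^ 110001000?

XOR: 1 when bits differ
  110100111
^ 110001000
-----------
  000101111
Decimal: 423 ^ 392 = 47



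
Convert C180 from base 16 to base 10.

Expand by place value (powers of 16):
Digit values: C = 12
C180 = 12 × 16^3 + 1 × 16^2 + 8 × 16^1 + 0 × 16^0
= 12 × 4096 + 1 × 256 + 8 × 16 + 0 × 1
= 49152 + 256 + 128 + 0
= 49536



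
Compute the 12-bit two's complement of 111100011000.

Original (sign bit 1, negative): 111100011000
Step 1 - Invert all bits: 000011100111
Step 2 - Add 1: 000011101000
Verification: 111100011000 + 000011101000 = 1000000000000; discarding the end carry (carry out of the top bit) leaves the 12-bit value 000000000000, as required for x + (-x)



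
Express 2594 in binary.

Using repeated division by 2:
2594 ÷ 2 = 1297 remainder 0
1297 ÷ 2 = 648 remainder 1
648 ÷ 2 = 324 remainder 0
324 ÷ 2 = 162 remainder 0
162 ÷ 2 = 81 remainder 0
81 ÷ 2 = 40 remainder 1
40 ÷ 2 = 20 remainder 0
20 ÷ 2 = 10 remainder 0
10 ÷ 2 = 5 remainder 0
5 ÷ 2 = 2 remainder 1
2 ÷ 2 = 1 remainder 0
1 ÷ 2 = 0 remainder 1
Reading remainders bottom to top: 101000100010



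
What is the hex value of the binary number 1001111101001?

Group into 4-bit nibbles from right:
  0001 = 1
  0011 = 3
  1110 = E
  1001 = 9
Result: 13E9



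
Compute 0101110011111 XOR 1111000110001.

XOR: 1 when bits differ
  0101110011111
^ 1111000110001
---------------
  1010110101110
Decimal: 2975 ^ 7729 = 5550



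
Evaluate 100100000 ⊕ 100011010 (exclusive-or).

XOR: 1 when bits differ
  100100000
^ 100011010
-----------
  000111010
Decimal: 288 ^ 282 = 58



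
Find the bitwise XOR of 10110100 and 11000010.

XOR: 1 when bits differ
  10110100
^ 11000010
----------
  01110110
Decimal: 180 ^ 194 = 118



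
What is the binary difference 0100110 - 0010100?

Method 1 - Direct subtraction (column by column from the right: bit − bit − borrow-in; if negative, add 2 and borrow 1 from the next column):
borrow: 0100000
        0100110
-       0010100
---------------
        0010010

Method 2 - Add two's complement:
Two's complement of 0010100: invert → 1101011, add 1 → 1101100
  0100110
+ 1101100
---------
 10010010  (end carry out of the top bit = 1)
Discarding the end carry: 0010010
Decimal check:
  0100110 = 32 + 4 + 2 = 38
  0010100 = 16 + 4 = 20
  38 - 20 = 18, and 0010010 = 16 + 2 = 18 ✓



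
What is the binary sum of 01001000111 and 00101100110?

Add column by column from the right: bit + bit + carry-in; write the sum mod 2, carry 1 when the sum is 2 or 3.
carry:  00010001100
        01001000111
+       00101100110
-------------------
       001110101101
(the carry out of the leftmost column, 0, becomes the leading bit)
Decimal check:
  01001000111 = 512 + 64 + 4 + 2 + 1 = 583
  00101100110 = 256 + 64 + 32 + 4 + 2 = 358
  583 + 358 = 941, and 001110101101 = 512 + 256 + 128 + 32 + 8 + 4 + 1 = 941 ✓



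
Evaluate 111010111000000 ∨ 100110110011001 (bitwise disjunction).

OR: 1 when either bit is 1
  111010111000000
| 100110110011001
-----------------
  111110111011001
Decimal: 30144 | 19865 = 32217



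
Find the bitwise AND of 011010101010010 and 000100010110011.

AND: 1 only when both bits are 1
  011010101010010
& 000100010110011
-----------------
  000000000010010
Decimal: 13650 & 2227 = 18



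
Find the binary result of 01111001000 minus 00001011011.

Method 1 - Direct subtraction (column by column from the right: bit − bit − borrow-in; if negative, add 2 and borrow 1 from the next column):
borrow: 00011111110
        01111001000
-       00001011011
-------------------
        01101101101

Method 2 - Add two's complement:
Two's complement of 00001011011: invert → 11110100100, add 1 → 11110100101
  01111001000
+ 11110100101
-------------
 101101101101  (end carry out of the top bit = 1)
Discarding the end carry: 01101101101
Decimal check:
  01111001000 = 512 + 256 + 128 + 64 + 8 = 968
  00001011011 = 64 + 16 + 8 + 2 + 1 = 91
  968 - 91 = 877, and 01101101101 = 512 + 256 + 64 + 32 + 8 + 4 + 1 = 877 ✓



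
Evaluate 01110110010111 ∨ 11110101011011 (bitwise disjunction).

OR: 1 when either bit is 1
  01110110010111
| 11110101011011
----------------
  11110111011111
Decimal: 7575 | 15707 = 15839



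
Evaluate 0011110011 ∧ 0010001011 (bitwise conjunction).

AND: 1 only when both bits are 1
  0011110011
& 0010001011
------------
  0010000011
Decimal: 243 & 139 = 131



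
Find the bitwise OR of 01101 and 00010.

OR: 1 when either bit is 1
  01101
| 00010
-------
  01111
Decimal: 13 | 2 = 15



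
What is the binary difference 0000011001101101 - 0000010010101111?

Method 1 - Direct subtraction (column by column from the right: bit − bit − borrow-in; if negative, add 2 and borrow 1 from the next column):
borrow: 0000001101111100
        0000011001101101
-       0000010010101111
------------------------
        0000000110111110

Method 2 - Add two's complement:
Two's complement of 0000010010101111: invert → 1111101101010000, add 1 → 1111101101010001
  0000011001101101
+ 1111101101010001
------------------
 10000000110111110  (end carry out of the top bit = 1)
Discarding the end carry: 0000000110111110
Decimal check:
  0000011001101101 = 1024 + 512 + 64 + 32 + 8 + 4 + 1 = 1645
  0000010010101111 = 1024 + 128 + 32 + 8 + 4 + 2 + 1 = 1199
  1645 - 1199 = 446, and 0000000110111110 = 256 + 128 + 32 + 16 + 8 + 4 + 2 = 446 ✓



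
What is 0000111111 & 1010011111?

AND: 1 only when both bits are 1
  0000111111
& 1010011111
------------
  0000011111
Decimal: 63 & 671 = 31



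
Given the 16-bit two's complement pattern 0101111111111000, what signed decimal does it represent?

Binary: 0101111111111000
Sign bit: 0 (non-negative)
Read directly as an unsigned value:
0101111111111000 = 16384 + 4096 + 2048 + 1024 + 512 + 256 + 128 + 64 + 32 + 16 + 8 = 24568
Value: 24568



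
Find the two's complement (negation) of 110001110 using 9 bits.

Original (sign bit 1, negative): 110001110
Step 1 - Invert all bits: 001110001
Step 2 - Add 1: 001110010
Verification: 110001110 + 001110010 = 1000000000; discarding the end carry (carry out of the top bit) leaves the 9-bit value 000000000, as required for x + (-x)



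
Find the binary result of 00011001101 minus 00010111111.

Method 1 - Direct subtraction (column by column from the right: bit − bit − borrow-in; if negative, add 2 and borrow 1 from the next column):
borrow: 00001111100
        00011001101
-       00010111111
-------------------
        00000001110

Method 2 - Add two's complement:
Two's complement of 00010111111: invert → 11101000000, add 1 → 11101000001
  00011001101
+ 11101000001
-------------
 100000001110  (end carry out of the top bit = 1)
Discarding the end carry: 00000001110
Decimal check:
  00011001101 = 128 + 64 + 8 + 4 + 1 = 205
  00010111111 = 128 + 32 + 16 + 8 + 4 + 2 + 1 = 191
  205 - 191 = 14, and 00000001110 = 8 + 4 + 2 = 14 ✓



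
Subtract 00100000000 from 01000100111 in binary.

Method 1 - Direct subtraction (column by column from the right: bit − bit − borrow-in; if negative, add 2 and borrow 1 from the next column):
borrow: 01000000000
        01000100111
-       00100000000
-------------------
        00100100111

Method 2 - Add two's complement:
Two's complement of 00100000000: invert → 11011111111, add 1 → 11100000000
  01000100111
+ 11100000000
-------------
 100100100111  (end carry out of the top bit = 1)
Discarding the end carry: 00100100111
Decimal check:
  01000100111 = 512 + 32 + 4 + 2 + 1 = 551
  00100000000 = 256
  551 - 256 = 295, and 00100100111 = 256 + 32 + 4 + 2 + 1 = 295 ✓



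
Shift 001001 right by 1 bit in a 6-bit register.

Original: 001001 (decimal 9)
Shift right by 1 position
Drop the 1 low bit; fill with zero on the left
Result: 000100 (decimal 4)
Equivalent: 9 >> 1 = 9 ÷ 2^1 = 4



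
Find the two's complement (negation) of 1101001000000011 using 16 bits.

Original (sign bit 1, negative): 1101001000000011
Step 1 - Invert all bits: 0010110111111100
Step 2 - Add 1: 0010110111111101
Verification: 1101001000000011 + 0010110111111101 = 10000000000000000; discarding the end carry (carry out of the top bit) leaves the 16-bit value 0000000000000000, as required for x + (-x)



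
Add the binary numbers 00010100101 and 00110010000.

Add column by column from the right: bit + bit + carry-in; write the sum mod 2, carry 1 when the sum is 2 or 3.
carry:  01100000000
        00010100101
+       00110010000
-------------------
       001000110101
(the carry out of the leftmost column, 0, becomes the leading bit)
Decimal check:
  00010100101 = 128 + 32 + 4 + 1 = 165
  00110010000 = 256 + 128 + 16 = 400
  165 + 400 = 565, and 001000110101 = 512 + 32 + 16 + 4 + 1 = 565 ✓



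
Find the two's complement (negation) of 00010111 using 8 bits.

Original: 00010111
Step 1 - Invert all bits: 11101000
Step 2 - Add 1: 11101001
Verification: 00010111 + 11101001 = 100000000; discarding the end carry (carry out of the top bit) leaves the 8-bit value 00000000, as required for x + (-x)



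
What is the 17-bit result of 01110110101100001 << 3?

Original: 01110110101100001 (decimal 60769)
Shift left by 3 positions
Append 3 zeros on the right and drop the 3 high bits that overflow the 17-bit width
Result: 10110101100001000 (decimal 92936)
Equivalent: 60769 << 3 = 60769 × 2^3 = 486152, truncated to 17 bits = 92936



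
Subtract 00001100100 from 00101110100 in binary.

Method 1 - Direct subtraction (column by column from the right: bit − bit − borrow-in; if negative, add 2 and borrow 1 from the next column):
borrow: 00000000000
        00101110100
-       00001100100
-------------------
        00100010000

Method 2 - Add two's complement:
Two's complement of 00001100100: invert → 11110011011, add 1 → 11110011100
  00101110100
+ 11110011100
-------------
 100100010000  (end carry out of the top bit = 1)
Discarding the end carry: 00100010000
Decimal check:
  00101110100 = 256 + 64 + 32 + 16 + 4 = 372
  00001100100 = 64 + 32 + 4 = 100
  372 - 100 = 272, and 00100010000 = 256 + 16 = 272 ✓



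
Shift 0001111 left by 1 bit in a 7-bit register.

Original: 0001111 (decimal 15)
Shift left by 1 position
Append 1 zero on the right
Result: 0011110 (decimal 30)
Equivalent: 15 << 1 = 15 × 2^1 = 30



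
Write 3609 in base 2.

Using repeated division by 2:
3609 ÷ 2 = 1804 remainder 1
1804 ÷ 2 = 902 remainder 0
902 ÷ 2 = 451 remainder 0
451 ÷ 2 = 225 remainder 1
225 ÷ 2 = 112 remainder 1
112 ÷ 2 = 56 remainder 0
56 ÷ 2 = 28 remainder 0
28 ÷ 2 = 14 remainder 0
14 ÷ 2 = 7 remainder 0
7 ÷ 2 = 3 remainder 1
3 ÷ 2 = 1 remainder 1
1 ÷ 2 = 0 remainder 1
Reading remainders bottom to top: 111000011001



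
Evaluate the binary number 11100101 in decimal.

Sum of powers of 2 for each 1-bit:
2^0 + 2^2 + 2^5 + 2^6 + 2^7
= 1 + 4 + 32 + 64 + 128
= 229



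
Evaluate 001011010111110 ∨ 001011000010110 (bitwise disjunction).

OR: 1 when either bit is 1
  001011010111110
| 001011000010110
-----------------
  001011010111110
Decimal: 5822 | 5654 = 5822



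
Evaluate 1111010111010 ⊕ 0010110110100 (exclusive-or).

XOR: 1 when bits differ
  1111010111010
^ 0010110110100
---------------
  1101100001110
Decimal: 7866 ^ 1460 = 6926



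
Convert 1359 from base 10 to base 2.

Using repeated division by 2:
1359 ÷ 2 = 679 remainder 1
679 ÷ 2 = 339 remainder 1
339 ÷ 2 = 169 remainder 1
169 ÷ 2 = 84 remainder 1
84 ÷ 2 = 42 remainder 0
42 ÷ 2 = 21 remainder 0
21 ÷ 2 = 10 remainder 1
10 ÷ 2 = 5 remainder 0
5 ÷ 2 = 2 remainder 1
2 ÷ 2 = 1 remainder 0
1 ÷ 2 = 0 remainder 1
Reading remainders bottom to top: 10101001111



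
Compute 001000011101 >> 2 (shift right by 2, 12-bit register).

Original: 001000011101 (decimal 541)
Shift right by 2 positions
Drop the 2 low bits; fill with zeros on the left
Result: 000010000111 (decimal 135)
Equivalent: 541 >> 2 = 541 ÷ 2^2 = 135



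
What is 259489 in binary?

Using repeated division by 2:
259489 ÷ 2 = 129744 remainder 1
129744 ÷ 2 = 64872 remainder 0
64872 ÷ 2 = 32436 remainder 0
32436 ÷ 2 = 16218 remainder 0
16218 ÷ 2 = 8109 remainder 0
8109 ÷ 2 = 4054 remainder 1
4054 ÷ 2 = 2027 remainder 0
2027 ÷ 2 = 1013 remainder 1
1013 ÷ 2 = 506 remainder 1
506 ÷ 2 = 253 remainder 0
253 ÷ 2 = 126 remainder 1
126 ÷ 2 = 63 remainder 0
63 ÷ 2 = 31 remainder 1
31 ÷ 2 = 15 remainder 1
15 ÷ 2 = 7 remainder 1
7 ÷ 2 = 3 remainder 1
3 ÷ 2 = 1 remainder 1
1 ÷ 2 = 0 remainder 1
Reading remainders bottom to top: 111111010110100001



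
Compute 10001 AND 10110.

AND: 1 only when both bits are 1
  10001
& 10110
-------
  10000
Decimal: 17 & 22 = 16



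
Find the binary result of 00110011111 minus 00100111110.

Method 1 - Direct subtraction (column by column from the right: bit − bit − borrow-in; if negative, add 2 and borrow 1 from the next column):
borrow: 00011000000
        00110011111
-       00100111110
-------------------
        00001100001

Method 2 - Add two's complement:
Two's complement of 00100111110: invert → 11011000001, add 1 → 11011000010
  00110011111
+ 11011000010
-------------
 100001100001  (end carry out of the top bit = 1)
Discarding the end carry: 00001100001
Decimal check:
  00110011111 = 256 + 128 + 16 + 8 + 4 + 2 + 1 = 415
  00100111110 = 256 + 32 + 16 + 8 + 4 + 2 = 318
  415 - 318 = 97, and 00001100001 = 64 + 32 + 1 = 97 ✓



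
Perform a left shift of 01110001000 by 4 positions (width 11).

Original: 01110001000 (decimal 904)
Shift left by 4 positions
Append 4 zeros on the right and drop the 4 high bits that overflow the 11-bit width
Result: 00010000000 (decimal 128)
Equivalent: 904 << 4 = 904 × 2^4 = 14464, truncated to 11 bits = 128



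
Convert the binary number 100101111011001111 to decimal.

Sum of powers of 2 for each 1-bit:
2^0 + 2^1 + 2^2 + 2^3 + 2^6 + 2^7 + 2^9 + 2^10 + 2^11 + 2^12 + 2^14 + 2^17
= 1 + 2 + 4 + 8 + 64 + 128 + 512 + 1024 + 2048 + 4096 + 16384 + 131072
= 155343



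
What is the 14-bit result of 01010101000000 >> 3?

Original: 01010101000000 (decimal 5440)
Shift right by 3 positions
Drop the 3 low bits; fill with zeros on the left
Result: 00001010101000 (decimal 680)
Equivalent: 5440 >> 3 = 5440 ÷ 2^3 = 680



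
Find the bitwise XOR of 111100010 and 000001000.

XOR: 1 when bits differ
  111100010
^ 000001000
-----------
  111101010
Decimal: 482 ^ 8 = 490



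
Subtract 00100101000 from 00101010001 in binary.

Method 1 - Direct subtraction (column by column from the right: bit − bit − borrow-in; if negative, add 2 and borrow 1 from the next column):
borrow: 00001010000
        00101010001
-       00100101000
-------------------
        00000101001

Method 2 - Add two's complement:
Two's complement of 00100101000: invert → 11011010111, add 1 → 11011011000
  00101010001
+ 11011011000
-------------
 100000101001  (end carry out of the top bit = 1)
Discarding the end carry: 00000101001
Decimal check:
  00101010001 = 256 + 64 + 16 + 1 = 337
  00100101000 = 256 + 32 + 8 = 296
  337 - 296 = 41, and 00000101001 = 32 + 8 + 1 = 41 ✓



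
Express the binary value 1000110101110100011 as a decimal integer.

Sum of powers of 2 for each 1-bit:
2^0 + 2^1 + 2^5 + 2^7 + 2^8 + 2^9 + 2^11 + 2^13 + 2^14 + 2^18
= 1 + 2 + 32 + 128 + 256 + 512 + 2048 + 8192 + 16384 + 262144
= 289699



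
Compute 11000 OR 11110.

OR: 1 when either bit is 1
  11000
| 11110
-------
  11110
Decimal: 24 | 30 = 30



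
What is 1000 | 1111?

OR: 1 when either bit is 1
  1000
| 1111
------
  1111
Decimal: 8 | 15 = 15



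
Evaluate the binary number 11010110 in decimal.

Sum of powers of 2 for each 1-bit:
2^1 + 2^2 + 2^4 + 2^6 + 2^7
= 2 + 4 + 16 + 64 + 128
= 214



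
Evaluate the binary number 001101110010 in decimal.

Sum of powers of 2 for each 1-bit:
2^1 + 2^4 + 2^5 + 2^6 + 2^8 + 2^9
= 2 + 16 + 32 + 64 + 256 + 512
= 882



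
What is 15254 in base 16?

Using repeated division by 16 (digits 10–15 are A–F):
15254 ÷ 16 = 953 remainder 6
953 ÷ 16 = 59 remainder 9
59 ÷ 16 = 3 remainder 11 (B)
3 ÷ 16 = 0 remainder 3
Reading remainders bottom to top: 3B96



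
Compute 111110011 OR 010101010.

OR: 1 when either bit is 1
  111110011
| 010101010
-----------
  111111011
Decimal: 499 | 170 = 507



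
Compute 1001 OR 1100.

OR: 1 when either bit is 1
  1001
| 1100
------
  1101
Decimal: 9 | 12 = 13



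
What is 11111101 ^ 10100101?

XOR: 1 when bits differ
  11111101
^ 10100101
----------
  01011000
Decimal: 253 ^ 165 = 88



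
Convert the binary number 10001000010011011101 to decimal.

Sum of powers of 2 for each 1-bit:
2^0 + 2^2 + 2^3 + 2^4 + 2^6 + 2^7 + 2^10 + 2^15 + 2^19
= 1 + 4 + 8 + 16 + 64 + 128 + 1024 + 32768 + 524288
= 558301



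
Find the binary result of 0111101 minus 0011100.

Method 1 - Direct subtraction (column by column from the right: bit − bit − borrow-in; if negative, add 2 and borrow 1 from the next column):
borrow: 0000000
        0111101
-       0011100
---------------
        0100001

Method 2 - Add two's complement:
Two's complement of 0011100: invert → 1100011, add 1 → 1100100
  0111101
+ 1100100
---------
 10100001  (end carry out of the top bit = 1)
Discarding the end carry: 0100001
Decimal check:
  0111101 = 32 + 16 + 8 + 4 + 1 = 61
  0011100 = 16 + 8 + 4 = 28
  61 - 28 = 33, and 0100001 = 32 + 1 = 33 ✓



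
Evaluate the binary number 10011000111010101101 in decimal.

Sum of powers of 2 for each 1-bit:
2^0 + 2^2 + 2^3 + 2^5 + 2^7 + 2^9 + 2^10 + 2^11 + 2^15 + 2^16 + 2^19
= 1 + 4 + 8 + 32 + 128 + 512 + 1024 + 2048 + 32768 + 65536 + 524288
= 626349



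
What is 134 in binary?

Using repeated division by 2:
134 ÷ 2 = 67 remainder 0
67 ÷ 2 = 33 remainder 1
33 ÷ 2 = 16 remainder 1
16 ÷ 2 = 8 remainder 0
8 ÷ 2 = 4 remainder 0
4 ÷ 2 = 2 remainder 0
2 ÷ 2 = 1 remainder 0
1 ÷ 2 = 0 remainder 1
Reading remainders bottom to top: 10000110



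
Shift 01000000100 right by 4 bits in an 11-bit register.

Original: 01000000100 (decimal 516)
Shift right by 4 positions
Drop the 4 low bits; fill with zeros on the left
Result: 00000100000 (decimal 32)
Equivalent: 516 >> 4 = 516 ÷ 2^4 = 32



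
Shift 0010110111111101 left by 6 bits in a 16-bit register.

Original: 0010110111111101 (decimal 11773)
Shift left by 6 positions
Append 6 zeros on the right and drop the 6 high bits that overflow the 16-bit width
Result: 0111111101000000 (decimal 32576)
Equivalent: 11773 << 6 = 11773 × 2^6 = 753472, truncated to 16 bits = 32576



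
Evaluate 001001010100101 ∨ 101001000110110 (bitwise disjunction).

OR: 1 when either bit is 1
  001001010100101
| 101001000110110
-----------------
  101001010110111
Decimal: 4773 | 21046 = 21175



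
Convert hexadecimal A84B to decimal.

Expand by place value (powers of 16):
Digit values: A = 10, B = 11
A84B = 10 × 16^3 + 8 × 16^2 + 4 × 16^1 + 11 × 16^0
= 10 × 4096 + 8 × 256 + 4 × 16 + 11 × 1
= 40960 + 2048 + 64 + 11
= 43083



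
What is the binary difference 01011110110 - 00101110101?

Method 1 - Direct subtraction (column by column from the right: bit − bit − borrow-in; if negative, add 2 and borrow 1 from the next column):
borrow: 01000000010
        01011110110
-       00101110101
-------------------
        00110000001

Method 2 - Add two's complement:
Two's complement of 00101110101: invert → 11010001010, add 1 → 11010001011
  01011110110
+ 11010001011
-------------
 100110000001  (end carry out of the top bit = 1)
Discarding the end carry: 00110000001
Decimal check:
  01011110110 = 512 + 128 + 64 + 32 + 16 + 4 + 2 = 758
  00101110101 = 256 + 64 + 32 + 16 + 4 + 1 = 373
  758 - 373 = 385, and 00110000001 = 256 + 128 + 1 = 385 ✓



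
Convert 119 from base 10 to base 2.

Using repeated division by 2:
119 ÷ 2 = 59 remainder 1
59 ÷ 2 = 29 remainder 1
29 ÷ 2 = 14 remainder 1
14 ÷ 2 = 7 remainder 0
7 ÷ 2 = 3 remainder 1
3 ÷ 2 = 1 remainder 1
1 ÷ 2 = 0 remainder 1
Reading remainders bottom to top: 1110111



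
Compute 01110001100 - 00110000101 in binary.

Method 1 - Direct subtraction (column by column from the right: bit − bit − borrow-in; if negative, add 2 and borrow 1 from the next column):
borrow: 00000001110
        01110001100
-       00110000101
-------------------
        01000000111

Method 2 - Add two's complement:
Two's complement of 00110000101: invert → 11001111010, add 1 → 11001111011
  01110001100
+ 11001111011
-------------
 101000000111  (end carry out of the top bit = 1)
Discarding the end carry: 01000000111
Decimal check:
  01110001100 = 512 + 256 + 128 + 8 + 4 = 908
  00110000101 = 256 + 128 + 4 + 1 = 389
  908 - 389 = 519, and 01000000111 = 512 + 4 + 2 + 1 = 519 ✓



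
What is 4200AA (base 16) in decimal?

Expand by place value (powers of 16):
Digit values: A = 10
4200AA = 4 × 16^5 + 2 × 16^4 + 0 × 16^3 + 0 × 16^2 + 10 × 16^1 + 10 × 16^0
= 4 × 1048576 + 2 × 65536 + 0 × 4096 + 0 × 256 + 10 × 16 + 10 × 1
= 4194304 + 131072 + 0 + 0 + 160 + 10
= 4325546



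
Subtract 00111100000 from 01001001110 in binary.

Method 1 - Direct subtraction (column by column from the right: bit − bit − borrow-in; if negative, add 2 and borrow 1 from the next column):
borrow: 01111000000
        01001001110
-       00111100000
-------------------
        00001101110

Method 2 - Add two's complement:
Two's complement of 00111100000: invert → 11000011111, add 1 → 11000100000
  01001001110
+ 11000100000
-------------
 100001101110  (end carry out of the top bit = 1)
Discarding the end carry: 00001101110
Decimal check:
  01001001110 = 512 + 64 + 8 + 4 + 2 = 590
  00111100000 = 256 + 128 + 64 + 32 = 480
  590 - 480 = 110, and 00001101110 = 64 + 32 + 8 + 4 + 2 = 110 ✓



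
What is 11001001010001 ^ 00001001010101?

XOR: 1 when bits differ
  11001001010001
^ 00001001010101
----------------
  11000000000100
Decimal: 12881 ^ 597 = 12292



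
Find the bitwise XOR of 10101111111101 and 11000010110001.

XOR: 1 when bits differ
  10101111111101
^ 11000010110001
----------------
  01101101001100
Decimal: 11261 ^ 12465 = 6988



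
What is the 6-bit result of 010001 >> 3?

Original: 010001 (decimal 17)
Shift right by 3 positions
Drop the 3 low bits; fill with zeros on the left
Result: 000010 (decimal 2)
Equivalent: 17 >> 3 = 17 ÷ 2^3 = 2



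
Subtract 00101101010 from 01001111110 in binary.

Method 1 - Direct subtraction (column by column from the right: bit − bit − borrow-in; if negative, add 2 and borrow 1 from the next column):
borrow: 01000000000
        01001111110
-       00101101010
-------------------
        00100010100

Method 2 - Add two's complement:
Two's complement of 00101101010: invert → 11010010101, add 1 → 11010010110
  01001111110
+ 11010010110
-------------
 100100010100  (end carry out of the top bit = 1)
Discarding the end carry: 00100010100
Decimal check:
  01001111110 = 512 + 64 + 32 + 16 + 8 + 4 + 2 = 638
  00101101010 = 256 + 64 + 32 + 8 + 2 = 362
  638 - 362 = 276, and 00100010100 = 256 + 16 + 4 = 276 ✓



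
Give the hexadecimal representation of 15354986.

Using repeated division by 16 (digits 10–15 are A–F):
15354986 ÷ 16 = 959686 remainder 10 (A)
959686 ÷ 16 = 59980 remainder 6
59980 ÷ 16 = 3748 remainder 12 (C)
3748 ÷ 16 = 234 remainder 4
234 ÷ 16 = 14 remainder 10 (A)
14 ÷ 16 = 0 remainder 14 (E)
Reading remainders bottom to top: EA4C6A



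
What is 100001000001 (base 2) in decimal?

Sum of powers of 2 for each 1-bit:
2^0 + 2^6 + 2^11
= 1 + 64 + 2048
= 2113



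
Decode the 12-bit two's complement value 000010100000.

Binary: 000010100000
Sign bit: 0 (non-negative)
Read directly as an unsigned value:
000010100000 = 128 + 32 = 160
Value: 160



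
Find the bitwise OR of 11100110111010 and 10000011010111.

OR: 1 when either bit is 1
  11100110111010
| 10000011010111
----------------
  11100111111111
Decimal: 14778 | 8407 = 14847



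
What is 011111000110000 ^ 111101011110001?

XOR: 1 when bits differ
  011111000110000
^ 111101011110001
-----------------
  100010011000001
Decimal: 15920 ^ 31473 = 17601



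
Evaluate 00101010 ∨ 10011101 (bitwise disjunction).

OR: 1 when either bit is 1
  00101010
| 10011101
----------
  10111111
Decimal: 42 | 157 = 191



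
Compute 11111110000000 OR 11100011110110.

OR: 1 when either bit is 1
  11111110000000
| 11100011110110
----------------
  11111111110110
Decimal: 16256 | 14582 = 16374



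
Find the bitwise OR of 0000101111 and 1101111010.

OR: 1 when either bit is 1
  0000101111
| 1101111010
------------
  1101111111
Decimal: 47 | 890 = 895



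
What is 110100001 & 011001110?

AND: 1 only when both bits are 1
  110100001
& 011001110
-----------
  010000000
Decimal: 417 & 206 = 128



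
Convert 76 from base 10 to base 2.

Using repeated division by 2:
76 ÷ 2 = 38 remainder 0
38 ÷ 2 = 19 remainder 0
19 ÷ 2 = 9 remainder 1
9 ÷ 2 = 4 remainder 1
4 ÷ 2 = 2 remainder 0
2 ÷ 2 = 1 remainder 0
1 ÷ 2 = 0 remainder 1
Reading remainders bottom to top: 1001100



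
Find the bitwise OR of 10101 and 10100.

OR: 1 when either bit is 1
  10101
| 10100
-------
  10101
Decimal: 21 | 20 = 21



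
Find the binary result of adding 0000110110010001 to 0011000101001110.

Add column by column from the right: bit + bit + carry-in; write the sum mod 2, carry 1 when the sum is 2 or 3.
carry:  0000001000000000
        0000110110010001
+       0011000101001110
------------------------
       00011111011011111
(the carry out of the leftmost column, 0, becomes the leading bit)
Decimal check:
  0000110110010001 = 2048 + 1024 + 256 + 128 + 16 + 1 = 3473
  0011000101001110 = 8192 + 4096 + 256 + 64 + 8 + 4 + 2 = 12622
  3473 + 12622 = 16095, and 00011111011011111 = 8192 + 4096 + 2048 + 1024 + 512 + 128 + 64 + 16 + 8 + 4 + 2 + 1 = 16095 ✓



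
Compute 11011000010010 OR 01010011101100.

OR: 1 when either bit is 1
  11011000010010
| 01010011101100
----------------
  11011011111110
Decimal: 13842 | 5356 = 14078



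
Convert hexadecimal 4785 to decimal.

Expand by place value (powers of 16):
4785 = 4 × 16^3 + 7 × 16^2 + 8 × 16^1 + 5 × 16^0
= 4 × 4096 + 7 × 256 + 8 × 16 + 5 × 1
= 16384 + 1792 + 128 + 5
= 18309



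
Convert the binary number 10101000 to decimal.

Sum of powers of 2 for each 1-bit:
2^3 + 2^5 + 2^7
= 8 + 32 + 128
= 168



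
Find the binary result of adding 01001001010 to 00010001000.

Add column by column from the right: bit + bit + carry-in; write the sum mod 2, carry 1 when the sum is 2 or 3.
carry:  00000010000
        01001001010
+       00010001000
-------------------
       001011010010
(the carry out of the leftmost column, 0, becomes the leading bit)
Decimal check:
  01001001010 = 512 + 64 + 8 + 2 = 586
  00010001000 = 128 + 8 = 136
  586 + 136 = 722, and 001011010010 = 512 + 128 + 64 + 16 + 2 = 722 ✓



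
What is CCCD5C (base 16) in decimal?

Expand by place value (powers of 16):
Digit values: C = 12, D = 13
CCCD5C = 12 × 16^5 + 12 × 16^4 + 12 × 16^3 + 13 × 16^2 + 5 × 16^1 + 12 × 16^0
= 12 × 1048576 + 12 × 65536 + 12 × 4096 + 13 × 256 + 5 × 16 + 12 × 1
= 12582912 + 786432 + 49152 + 3328 + 80 + 12
= 13421916



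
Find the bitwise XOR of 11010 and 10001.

XOR: 1 when bits differ
  11010
^ 10001
-------
  01011
Decimal: 26 ^ 17 = 11



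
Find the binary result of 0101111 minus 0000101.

Method 1 - Direct subtraction (column by column from the right: bit − bit − borrow-in; if negative, add 2 and borrow 1 from the next column):
borrow: 0000000
        0101111
-       0000101
---------------
        0101010

Method 2 - Add two's complement:
Two's complement of 0000101: invert → 1111010, add 1 → 1111011
  0101111
+ 1111011
---------
 10101010  (end carry out of the top bit = 1)
Discarding the end carry: 0101010
Decimal check:
  0101111 = 32 + 8 + 4 + 2 + 1 = 47
  0000101 = 4 + 1 = 5
  47 - 5 = 42, and 0101010 = 32 + 8 + 2 = 42 ✓



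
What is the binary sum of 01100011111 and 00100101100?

Add column by column from the right: bit + bit + carry-in; write the sum mod 2, carry 1 when the sum is 2 or 3.
carry:  11001111000
        01100011111
+       00100101100
-------------------
       010001001011
(the carry out of the leftmost column, 0, becomes the leading bit)
Decimal check:
  01100011111 = 512 + 256 + 16 + 8 + 4 + 2 + 1 = 799
  00100101100 = 256 + 32 + 8 + 4 = 300
  799 + 300 = 1099, and 010001001011 = 1024 + 64 + 8 + 2 + 1 = 1099 ✓



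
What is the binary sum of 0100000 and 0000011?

Add column by column from the right: bit + bit + carry-in; write the sum mod 2, carry 1 when the sum is 2 or 3.
carry:  0000000
        0100000
+       0000011
---------------
       00100011
(the carry out of the leftmost column, 0, becomes the leading bit)
Decimal check:
  0100000 = 32
  0000011 = 2 + 1 = 3
  32 + 3 = 35, and 00100011 = 32 + 2 + 1 = 35 ✓

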